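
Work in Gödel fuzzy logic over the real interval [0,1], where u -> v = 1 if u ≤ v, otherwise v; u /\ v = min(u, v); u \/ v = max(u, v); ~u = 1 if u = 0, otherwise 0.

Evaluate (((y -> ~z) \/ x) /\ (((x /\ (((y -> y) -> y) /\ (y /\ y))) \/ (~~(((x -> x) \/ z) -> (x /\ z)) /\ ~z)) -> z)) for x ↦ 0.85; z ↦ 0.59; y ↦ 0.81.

~z: Gödel ¬ of 0.59 = 0 (operand ≠ 0)
(y -> ~z): 0.81 > 0, so result = 0
((y -> ~z) \/ x) = max(0, 0.85) = 0.85
(y -> y): 0.81 ≤ 0.81, so result = 1
((y -> y) -> y): 1 > 0.81, so result = 0.81
(y /\ y) = min(0.81, 0.81) = 0.81
(((y -> y) -> y) /\ (y /\ y)) = min(0.81, 0.81) = 0.81
(x /\ (((y -> y) -> y) /\ (y /\ y))) = min(0.85, 0.81) = 0.81
(x -> x): 0.85 ≤ 0.85, so result = 1
((x -> x) \/ z) = max(1, 0.59) = 1
(x /\ z) = min(0.85, 0.59) = 0.59
(((x -> x) \/ z) -> (x /\ z)): 1 > 0.59, so result = 0.59
~(((x -> x) \/ z) -> (x /\ z)): Gödel ¬ of 0.59 = 0 (operand ≠ 0)
~~(((x -> x) \/ z) -> (x /\ z)): Gödel ¬ of 0 = 1 (operand is 0)
~z: Gödel ¬ of 0.59 = 0 (operand ≠ 0)
(~~(((x -> x) \/ z) -> (x /\ z)) /\ ~z) = min(1, 0) = 0
((x /\ (((y -> y) -> y) /\ (y /\ y))) \/ (~~(((x -> x) \/ z) -> (x /\ z)) /\ ~z)) = max(0.81, 0) = 0.81
(((x /\ (((y -> y) -> y) /\ (y /\ y))) \/ (~~(((x -> x) \/ z) -> (x /\ z)) /\ ~z)) -> z): 0.81 > 0.59, so result = 0.59
(((y -> ~z) \/ x) /\ (((x /\ (((y -> y) -> y) /\ (y /\ y))) \/ (~~(((x -> x) \/ z) -> (x /\ z)) /\ ~z)) -> z)) = min(0.85, 0.59) = 0.59

0.59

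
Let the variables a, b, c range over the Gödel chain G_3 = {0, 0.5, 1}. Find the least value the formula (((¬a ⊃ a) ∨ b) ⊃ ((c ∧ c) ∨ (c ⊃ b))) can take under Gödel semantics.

The minimum is attained at a = 0.5, b = 0, c = 0.5:
  ¬a: Gödel ¬ of 0.5 = 0 (operand ≠ 0)
  (¬a ⊃ a): 0 ≤ 0.5, so result = 1
  ((¬a ⊃ a) ∨ b) = max(1, 0) = 1
  (c ∧ c) = min(0.5, 0.5) = 0.5
  (c ⊃ b): 0.5 > 0, so result = 0
  ((c ∧ c) ∨ (c ⊃ b)) = max(0.5, 0) = 0.5
  (((¬a ⊃ a) ∨ b) ⊃ ((c ∧ c) ∨ (c ⊃ b))): 1 > 0.5, so result = 0.5
Checking all 27 assignments confirms none give a value below 0.50.

0.50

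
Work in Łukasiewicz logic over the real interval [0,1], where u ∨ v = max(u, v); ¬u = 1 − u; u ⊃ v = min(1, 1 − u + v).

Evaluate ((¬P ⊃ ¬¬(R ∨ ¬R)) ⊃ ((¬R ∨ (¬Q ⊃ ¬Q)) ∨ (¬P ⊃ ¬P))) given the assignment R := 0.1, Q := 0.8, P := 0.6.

¬P: Łukasiewicz ¬ gives 1 − 0.6 = 0.4
¬R: Łukasiewicz ¬ gives 1 − 0.1 = 0.9
(R ∨ ¬R) = max(0.1, 0.9) = 0.9
¬(R ∨ ¬R): Łukasiewicz ¬ gives 1 − 0.9 = 0.1
¬¬(R ∨ ¬R): Łukasiewicz ¬ gives 1 − 0.1 = 0.9
(¬P ⊃ ¬¬(R ∨ ¬R)): min(1, 1 − 0.4 + 0.9) = 1
¬R: Łukasiewicz ¬ gives 1 − 0.1 = 0.9
¬Q: Łukasiewicz ¬ gives 1 − 0.8 = 0.2
¬Q: Łukasiewicz ¬ gives 1 − 0.8 = 0.2
(¬Q ⊃ ¬Q): min(1, 1 − 0.2 + 0.2) = 1
(¬R ∨ (¬Q ⊃ ¬Q)) = max(0.9, 1) = 1
¬P: Łukasiewicz ¬ gives 1 − 0.6 = 0.4
¬P: Łukasiewicz ¬ gives 1 − 0.6 = 0.4
(¬P ⊃ ¬P): min(1, 1 − 0.4 + 0.4) = 1
((¬R ∨ (¬Q ⊃ ¬Q)) ∨ (¬P ⊃ ¬P)) = max(1, 1) = 1
((¬P ⊃ ¬¬(R ∨ ¬R)) ⊃ ((¬R ∨ (¬Q ⊃ ¬Q)) ∨ (¬P ⊃ ¬P))): min(1, 1 − 1 + 1) = 1

1.00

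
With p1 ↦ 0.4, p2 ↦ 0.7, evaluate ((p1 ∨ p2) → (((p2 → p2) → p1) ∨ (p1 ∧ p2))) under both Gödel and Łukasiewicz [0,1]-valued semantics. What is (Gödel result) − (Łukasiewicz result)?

-0.30

Gödel evaluation:
  (p1 ∨ p2) = max(0.4, 0.7) = 0.7
  (p2 → p2): 0.7 ≤ 0.7, so result = 1
  ((p2 → p2) → p1): 1 > 0.4, so result = 0.4
  (p1 ∧ p2) = min(0.4, 0.7) = 0.4
  (((p2 → p2) → p1) ∨ (p1 ∧ p2)) = max(0.4, 0.4) = 0.4
  ((p1 ∨ p2) → (((p2 → p2) → p1) ∨ (p1 ∧ p2))): 0.7 > 0.4, so result = 0.4
  Gödel value = 0.4
Łukasiewicz evaluation:
  (p1 ∨ p2) = max(0.4, 0.7) = 0.7
  (p2 → p2): min(1, 1 − 0.7 + 0.7) = 1
  ((p2 → p2) → p1): min(1, 1 − 1 + 0.4) = 0.4
  (p1 ∧ p2) = min(0.4, 0.7) = 0.4
  (((p2 → p2) → p1) ∨ (p1 ∧ p2)) = max(0.4, 0.4) = 0.4
  ((p1 ∨ p2) → (((p2 → p2) → p1) ∨ (p1 ∧ p2))): min(1, 1 − 0.7 + 0.4) = 0.7
  Łukasiewicz value = 0.7
Difference: 0.4 − 0.7 = -0.30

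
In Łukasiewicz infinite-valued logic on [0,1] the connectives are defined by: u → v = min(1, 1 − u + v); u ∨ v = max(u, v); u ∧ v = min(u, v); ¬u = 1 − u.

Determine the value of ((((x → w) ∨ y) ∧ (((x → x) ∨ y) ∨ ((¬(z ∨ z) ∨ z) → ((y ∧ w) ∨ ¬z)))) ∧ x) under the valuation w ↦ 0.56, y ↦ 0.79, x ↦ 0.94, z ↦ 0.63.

(x → w): min(1, 1 − 0.94 + 0.56) = 0.62
((x → w) ∨ y) = max(0.62, 0.79) = 0.79
(x → x): min(1, 1 − 0.94 + 0.94) = 1
((x → x) ∨ y) = max(1, 0.79) = 1
(z ∨ z) = max(0.63, 0.63) = 0.63
¬(z ∨ z): Łukasiewicz ¬ gives 1 − 0.63 = 0.37
(¬(z ∨ z) ∨ z) = max(0.37, 0.63) = 0.63
(y ∧ w) = min(0.79, 0.56) = 0.56
¬z: Łukasiewicz ¬ gives 1 − 0.63 = 0.37
((y ∧ w) ∨ ¬z) = max(0.56, 0.37) = 0.56
((¬(z ∨ z) ∨ z) → ((y ∧ w) ∨ ¬z)): min(1, 1 − 0.63 + 0.56) = 0.93
(((x → x) ∨ y) ∨ ((¬(z ∨ z) ∨ z) → ((y ∧ w) ∨ ¬z))) = max(1, 0.93) = 1
(((x → w) ∨ y) ∧ (((x → x) ∨ y) ∨ ((¬(z ∨ z) ∨ z) → ((y ∧ w) ∨ ¬z)))) = min(0.79, 1) = 0.79
((((x → w) ∨ y) ∧ (((x → x) ∨ y) ∨ ((¬(z ∨ z) ∨ z) → ((y ∧ w) ∨ ¬z)))) ∧ x) = min(0.79, 0.94) = 0.79

0.79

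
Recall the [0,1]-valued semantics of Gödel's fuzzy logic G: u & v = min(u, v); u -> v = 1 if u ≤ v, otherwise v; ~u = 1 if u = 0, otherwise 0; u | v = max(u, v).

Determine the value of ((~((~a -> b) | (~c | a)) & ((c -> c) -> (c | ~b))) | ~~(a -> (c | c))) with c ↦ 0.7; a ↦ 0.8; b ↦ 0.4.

~a: Gödel ¬ of 0.8 = 0 (operand ≠ 0)
(~a -> b): 0 ≤ 0.4, so result = 1
~c: Gödel ¬ of 0.7 = 0 (operand ≠ 0)
(~c | a) = max(0, 0.8) = 0.8
((~a -> b) | (~c | a)) = max(1, 0.8) = 1
~((~a -> b) | (~c | a)): Gödel ¬ of 1 = 0 (operand ≠ 0)
(c -> c): 0.7 ≤ 0.7, so result = 1
~b: Gödel ¬ of 0.4 = 0 (operand ≠ 0)
(c | ~b) = max(0.7, 0) = 0.7
((c -> c) -> (c | ~b)): 1 > 0.7, so result = 0.7
(~((~a -> b) | (~c | a)) & ((c -> c) -> (c | ~b))) = min(0, 0.7) = 0
(c | c) = max(0.7, 0.7) = 0.7
(a -> (c | c)): 0.8 > 0.7, so result = 0.7
~(a -> (c | c)): Gödel ¬ of 0.7 = 0 (operand ≠ 0)
~~(a -> (c | c)): Gödel ¬ of 0 = 1 (operand is 0)
((~((~a -> b) | (~c | a)) & ((c -> c) -> (c | ~b))) | ~~(a -> (c | c))) = max(0, 1) = 1

1.00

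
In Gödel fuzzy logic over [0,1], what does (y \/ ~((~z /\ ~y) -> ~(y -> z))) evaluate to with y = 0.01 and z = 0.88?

0.01

~z: Gödel ¬ of 0.88 = 0 (operand ≠ 0)
~y: Gödel ¬ of 0.01 = 0 (operand ≠ 0)
(~z /\ ~y) = min(0, 0) = 0
(y -> z): 0.01 ≤ 0.88, so result = 1
~(y -> z): Gödel ¬ of 1 = 0 (operand ≠ 0)
((~z /\ ~y) -> ~(y -> z)): 0 ≤ 0, so result = 1
~((~z /\ ~y) -> ~(y -> z)): Gödel ¬ of 1 = 0 (operand ≠ 0)
(y \/ ~((~z /\ ~y) -> ~(y -> z))) = max(0.01, 0) = 0.01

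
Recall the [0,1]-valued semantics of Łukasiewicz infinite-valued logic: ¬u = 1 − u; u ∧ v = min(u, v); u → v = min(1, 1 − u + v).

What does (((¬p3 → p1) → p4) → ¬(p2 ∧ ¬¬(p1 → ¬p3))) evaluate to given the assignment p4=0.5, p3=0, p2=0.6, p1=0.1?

¬p3: Łukasiewicz ¬ gives 1 − 0 = 1
(¬p3 → p1): min(1, 1 − 1 + 0.1) = 0.1
((¬p3 → p1) → p4): min(1, 1 − 0.1 + 0.5) = 1
¬p3: Łukasiewicz ¬ gives 1 − 0 = 1
(p1 → ¬p3): min(1, 1 − 0.1 + 1) = 1
¬(p1 → ¬p3): Łukasiewicz ¬ gives 1 − 1 = 0
¬¬(p1 → ¬p3): Łukasiewicz ¬ gives 1 − 0 = 1
(p2 ∧ ¬¬(p1 → ¬p3)) = min(0.6, 1) = 0.6
¬(p2 ∧ ¬¬(p1 → ¬p3)): Łukasiewicz ¬ gives 1 − 0.6 = 0.4
(((¬p3 → p1) → p4) → ¬(p2 ∧ ¬¬(p1 → ¬p3))): min(1, 1 − 1 + 0.4) = 0.4

0.40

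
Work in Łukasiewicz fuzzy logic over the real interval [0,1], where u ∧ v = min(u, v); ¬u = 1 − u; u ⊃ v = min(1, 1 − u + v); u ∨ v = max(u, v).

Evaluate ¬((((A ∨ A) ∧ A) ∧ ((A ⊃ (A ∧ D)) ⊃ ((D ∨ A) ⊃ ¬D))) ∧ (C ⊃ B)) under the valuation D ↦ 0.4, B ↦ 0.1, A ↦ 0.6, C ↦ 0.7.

(A ∨ A) = max(0.6, 0.6) = 0.6
((A ∨ A) ∧ A) = min(0.6, 0.6) = 0.6
(A ∧ D) = min(0.6, 0.4) = 0.4
(A ⊃ (A ∧ D)): min(1, 1 − 0.6 + 0.4) = 0.8
(D ∨ A) = max(0.4, 0.6) = 0.6
¬D: Łukasiewicz ¬ gives 1 − 0.4 = 0.6
((D ∨ A) ⊃ ¬D): min(1, 1 − 0.6 + 0.6) = 1
((A ⊃ (A ∧ D)) ⊃ ((D ∨ A) ⊃ ¬D)): min(1, 1 − 0.8 + 1) = 1
(((A ∨ A) ∧ A) ∧ ((A ⊃ (A ∧ D)) ⊃ ((D ∨ A) ⊃ ¬D))) = min(0.6, 1) = 0.6
(C ⊃ B): min(1, 1 − 0.7 + 0.1) = 0.4
((((A ∨ A) ∧ A) ∧ ((A ⊃ (A ∧ D)) ⊃ ((D ∨ A) ⊃ ¬D))) ∧ (C ⊃ B)) = min(0.6, 0.4) = 0.4
¬((((A ∨ A) ∧ A) ∧ ((A ⊃ (A ∧ D)) ⊃ ((D ∨ A) ⊃ ¬D))) ∧ (C ⊃ B)): Łukasiewicz ¬ gives 1 − 0.4 = 0.6

0.60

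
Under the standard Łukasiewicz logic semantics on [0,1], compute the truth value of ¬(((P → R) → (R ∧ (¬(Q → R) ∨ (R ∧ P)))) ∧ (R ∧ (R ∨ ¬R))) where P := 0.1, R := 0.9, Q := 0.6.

(P → R): min(1, 1 − 0.1 + 0.9) = 1
(Q → R): min(1, 1 − 0.6 + 0.9) = 1
¬(Q → R): Łukasiewicz ¬ gives 1 − 1 = 0
(R ∧ P) = min(0.9, 0.1) = 0.1
(¬(Q → R) ∨ (R ∧ P)) = max(0, 0.1) = 0.1
(R ∧ (¬(Q → R) ∨ (R ∧ P))) = min(0.9, 0.1) = 0.1
((P → R) → (R ∧ (¬(Q → R) ∨ (R ∧ P)))): min(1, 1 − 1 + 0.1) = 0.1
¬R: Łukasiewicz ¬ gives 1 − 0.9 = 0.1
(R ∨ ¬R) = max(0.9, 0.1) = 0.9
(R ∧ (R ∨ ¬R)) = min(0.9, 0.9) = 0.9
(((P → R) → (R ∧ (¬(Q → R) ∨ (R ∧ P)))) ∧ (R ∧ (R ∨ ¬R))) = min(0.1, 0.9) = 0.1
¬(((P → R) → (R ∧ (¬(Q → R) ∨ (R ∧ P)))) ∧ (R ∧ (R ∨ ¬R))): Łukasiewicz ¬ gives 1 − 0.1 = 0.9

0.90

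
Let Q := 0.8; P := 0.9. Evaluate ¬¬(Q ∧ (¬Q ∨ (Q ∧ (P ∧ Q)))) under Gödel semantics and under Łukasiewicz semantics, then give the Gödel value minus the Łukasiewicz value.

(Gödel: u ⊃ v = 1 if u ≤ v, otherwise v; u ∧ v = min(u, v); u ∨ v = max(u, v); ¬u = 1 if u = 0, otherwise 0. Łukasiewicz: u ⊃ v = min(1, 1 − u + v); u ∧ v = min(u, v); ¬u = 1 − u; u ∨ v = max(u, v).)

0.20

Gödel evaluation:
  ¬Q: Gödel ¬ of 0.8 = 0 (operand ≠ 0)
  (P ∧ Q) = min(0.9, 0.8) = 0.8
  (Q ∧ (P ∧ Q)) = min(0.8, 0.8) = 0.8
  (¬Q ∨ (Q ∧ (P ∧ Q))) = max(0, 0.8) = 0.8
  (Q ∧ (¬Q ∨ (Q ∧ (P ∧ Q)))) = min(0.8, 0.8) = 0.8
  ¬(Q ∧ (¬Q ∨ (Q ∧ (P ∧ Q)))): Gödel ¬ of 0.8 = 0 (operand ≠ 0)
  ¬¬(Q ∧ (¬Q ∨ (Q ∧ (P ∧ Q)))): Gödel ¬ of 0 = 1 (operand is 0)
  Gödel value = 1
Łukasiewicz evaluation:
  ¬Q: Łukasiewicz ¬ gives 1 − 0.8 = 0.2
  (P ∧ Q) = min(0.9, 0.8) = 0.8
  (Q ∧ (P ∧ Q)) = min(0.8, 0.8) = 0.8
  (¬Q ∨ (Q ∧ (P ∧ Q))) = max(0.2, 0.8) = 0.8
  (Q ∧ (¬Q ∨ (Q ∧ (P ∧ Q)))) = min(0.8, 0.8) = 0.8
  ¬(Q ∧ (¬Q ∨ (Q ∧ (P ∧ Q)))): Łukasiewicz ¬ gives 1 − 0.8 = 0.2
  ¬¬(Q ∧ (¬Q ∨ (Q ∧ (P ∧ Q)))): Łukasiewicz ¬ gives 1 − 0.2 = 0.8
  Łukasiewicz value = 0.8
Difference: 1 − 0.8 = 0.20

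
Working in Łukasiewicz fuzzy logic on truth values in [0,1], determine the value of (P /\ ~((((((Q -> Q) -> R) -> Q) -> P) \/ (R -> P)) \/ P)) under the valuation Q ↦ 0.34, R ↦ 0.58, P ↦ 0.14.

0.14

(Q -> Q): min(1, 1 − 0.34 + 0.34) = 1
((Q -> Q) -> R): min(1, 1 − 1 + 0.58) = 0.58
(((Q -> Q) -> R) -> Q): min(1, 1 − 0.58 + 0.34) = 0.76
((((Q -> Q) -> R) -> Q) -> P): min(1, 1 − 0.76 + 0.14) = 0.38
(R -> P): min(1, 1 − 0.58 + 0.14) = 0.56
(((((Q -> Q) -> R) -> Q) -> P) \/ (R -> P)) = max(0.38, 0.56) = 0.56
((((((Q -> Q) -> R) -> Q) -> P) \/ (R -> P)) \/ P) = max(0.56, 0.14) = 0.56
~((((((Q -> Q) -> R) -> Q) -> P) \/ (R -> P)) \/ P): Łukasiewicz ¬ gives 1 − 0.56 = 0.44
(P /\ ~((((((Q -> Q) -> R) -> Q) -> P) \/ (R -> P)) \/ P)) = min(0.14, 0.44) = 0.14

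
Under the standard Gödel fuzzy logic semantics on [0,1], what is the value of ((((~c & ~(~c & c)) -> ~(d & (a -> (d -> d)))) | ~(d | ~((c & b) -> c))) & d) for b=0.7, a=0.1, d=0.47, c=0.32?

~c: Gödel ¬ of 0.32 = 0 (operand ≠ 0)
~c: Gödel ¬ of 0.32 = 0 (operand ≠ 0)
(~c & c) = min(0, 0.32) = 0
~(~c & c): Gödel ¬ of 0 = 1 (operand is 0)
(~c & ~(~c & c)) = min(0, 1) = 0
(d -> d): 0.47 ≤ 0.47, so result = 1
(a -> (d -> d)): 0.1 ≤ 1, so result = 1
(d & (a -> (d -> d))) = min(0.47, 1) = 0.47
~(d & (a -> (d -> d))): Gödel ¬ of 0.47 = 0 (operand ≠ 0)
((~c & ~(~c & c)) -> ~(d & (a -> (d -> d)))): 0 ≤ 0, so result = 1
(c & b) = min(0.32, 0.7) = 0.32
((c & b) -> c): 0.32 ≤ 0.32, so result = 1
~((c & b) -> c): Gödel ¬ of 1 = 0 (operand ≠ 0)
(d | ~((c & b) -> c)) = max(0.47, 0) = 0.47
~(d | ~((c & b) -> c)): Gödel ¬ of 0.47 = 0 (operand ≠ 0)
(((~c & ~(~c & c)) -> ~(d & (a -> (d -> d)))) | ~(d | ~((c & b) -> c))) = max(1, 0) = 1
((((~c & ~(~c & c)) -> ~(d & (a -> (d -> d)))) | ~(d | ~((c & b) -> c))) & d) = min(1, 0.47) = 0.47

0.47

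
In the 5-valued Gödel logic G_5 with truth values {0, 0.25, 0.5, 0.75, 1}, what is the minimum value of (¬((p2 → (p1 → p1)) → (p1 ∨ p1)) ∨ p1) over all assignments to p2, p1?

0.25

The minimum is attained at p2 = 0, p1 = 0.25:
  (p1 → p1): 0.25 ≤ 0.25, so result = 1
  (p2 → (p1 → p1)): 0 ≤ 1, so result = 1
  (p1 ∨ p1) = max(0.25, 0.25) = 0.25
  ((p2 → (p1 → p1)) → (p1 ∨ p1)): 1 > 0.25, so result = 0.25
  ¬((p2 → (p1 → p1)) → (p1 ∨ p1)): Gödel ¬ of 0.25 = 0 (operand ≠ 0)
  (¬((p2 → (p1 → p1)) → (p1 ∨ p1)) ∨ p1) = max(0, 0.25) = 0.25
Checking all 25 assignments confirms none give a value below 0.25.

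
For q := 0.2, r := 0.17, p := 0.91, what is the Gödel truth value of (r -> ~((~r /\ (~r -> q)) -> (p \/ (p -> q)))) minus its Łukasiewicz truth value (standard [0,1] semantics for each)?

Gödel evaluation:
  ~r: Gödel ¬ of 0.17 = 0 (operand ≠ 0)
  ~r: Gödel ¬ of 0.17 = 0 (operand ≠ 0)
  (~r -> q): 0 ≤ 0.2, so result = 1
  (~r /\ (~r -> q)) = min(0, 1) = 0
  (p -> q): 0.91 > 0.2, so result = 0.2
  (p \/ (p -> q)) = max(0.91, 0.2) = 0.91
  ((~r /\ (~r -> q)) -> (p \/ (p -> q))): 0 ≤ 0.91, so result = 1
  ~((~r /\ (~r -> q)) -> (p \/ (p -> q))): Gödel ¬ of 1 = 0 (operand ≠ 0)
  (r -> ~((~r /\ (~r -> q)) -> (p \/ (p -> q)))): 0.17 > 0, so result = 0
  Gödel value = 0
Łukasiewicz evaluation:
  ~r: Łukasiewicz ¬ gives 1 − 0.17 = 0.83
  ~r: Łukasiewicz ¬ gives 1 − 0.17 = 0.83
  (~r -> q): min(1, 1 − 0.83 + 0.2) = 0.37
  (~r /\ (~r -> q)) = min(0.83, 0.37) = 0.37
  (p -> q): min(1, 1 − 0.91 + 0.2) = 0.29
  (p \/ (p -> q)) = max(0.91, 0.29) = 0.91
  ((~r /\ (~r -> q)) -> (p \/ (p -> q))): min(1, 1 − 0.37 + 0.91) = 1
  ~((~r /\ (~r -> q)) -> (p \/ (p -> q))): Łukasiewicz ¬ gives 1 − 1 = 0
  (r -> ~((~r /\ (~r -> q)) -> (p \/ (p -> q)))): min(1, 1 − 0.17 + 0) = 0.83
  Łukasiewicz value = 0.83
Difference: 0 − 0.83 = -0.83

-0.83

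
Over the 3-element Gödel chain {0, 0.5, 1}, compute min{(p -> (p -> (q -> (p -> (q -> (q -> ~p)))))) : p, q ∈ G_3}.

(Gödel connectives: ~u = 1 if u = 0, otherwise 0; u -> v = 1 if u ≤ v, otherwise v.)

0.00

The minimum is attained at p = 0.5, q = 0.5:
  ~p: Gödel ¬ of 0.5 = 0 (operand ≠ 0)
  (q -> ~p): 0.5 > 0, so result = 0
  (q -> (q -> ~p)): 0.5 > 0, so result = 0
  (p -> (q -> (q -> ~p))): 0.5 > 0, so result = 0
  (q -> (p -> (q -> (q -> ~p)))): 0.5 > 0, so result = 0
  (p -> (q -> (p -> (q -> (q -> ~p))))): 0.5 > 0, so result = 0
  (p -> (p -> (q -> (p -> (q -> (q -> ~p)))))): 0.5 > 0, so result = 0
Checking all 9 assignments confirms none give a value below 0.00.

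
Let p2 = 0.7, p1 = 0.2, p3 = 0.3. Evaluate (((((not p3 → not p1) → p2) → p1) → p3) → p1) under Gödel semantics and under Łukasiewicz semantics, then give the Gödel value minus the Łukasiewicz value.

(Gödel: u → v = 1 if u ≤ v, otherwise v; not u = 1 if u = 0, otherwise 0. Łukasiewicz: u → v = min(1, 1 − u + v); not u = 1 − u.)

Gödel evaluation:
  not p3: Gödel ¬ of 0.3 = 0 (operand ≠ 0)
  not p1: Gödel ¬ of 0.2 = 0 (operand ≠ 0)
  (not p3 → not p1): 0 ≤ 0, so result = 1
  ((not p3 → not p1) → p2): 1 > 0.7, so result = 0.7
  (((not p3 → not p1) → p2) → p1): 0.7 > 0.2, so result = 0.2
  ((((not p3 → not p1) → p2) → p1) → p3): 0.2 ≤ 0.3, so result = 1
  (((((not p3 → not p1) → p2) → p1) → p3) → p1): 1 > 0.2, so result = 0.2
  Gödel value = 0.2
Łukasiewicz evaluation:
  not p3: Łukasiewicz ¬ gives 1 − 0.3 = 0.7
  not p1: Łukasiewicz ¬ gives 1 − 0.2 = 0.8
  (not p3 → not p1): min(1, 1 − 0.7 + 0.8) = 1
  ((not p3 → not p1) → p2): min(1, 1 − 1 + 0.7) = 0.7
  (((not p3 → not p1) → p2) → p1): min(1, 1 − 0.7 + 0.2) = 0.5
  ((((not p3 → not p1) → p2) → p1) → p3): min(1, 1 − 0.5 + 0.3) = 0.8
  (((((not p3 → not p1) → p2) → p1) → p3) → p1): min(1, 1 − 0.8 + 0.2) = 0.4
  Łukasiewicz value = 0.4
Difference: 0.2 − 0.4 = -0.20

-0.20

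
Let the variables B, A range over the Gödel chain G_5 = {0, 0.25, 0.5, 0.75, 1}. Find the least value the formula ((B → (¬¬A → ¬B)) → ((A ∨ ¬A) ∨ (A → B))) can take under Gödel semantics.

The minimum is attained at B = 0, A = 0.25:
  ¬A: Gödel ¬ of 0.25 = 0 (operand ≠ 0)
  ¬¬A: Gödel ¬ of 0 = 1 (operand is 0)
  ¬B: Gödel ¬ of 0 = 1 (operand is 0)
  (¬¬A → ¬B): 1 ≤ 1, so result = 1
  (B → (¬¬A → ¬B)): 0 ≤ 1, so result = 1
  ¬A: Gödel ¬ of 0.25 = 0 (operand ≠ 0)
  (A ∨ ¬A) = max(0.25, 0) = 0.25
  (A → B): 0.25 > 0, so result = 0
  ((A ∨ ¬A) ∨ (A → B)) = max(0.25, 0) = 0.25
  ((B → (¬¬A → ¬B)) → ((A ∨ ¬A) ∨ (A → B))): 1 > 0.25, so result = 0.25
Checking all 25 assignments confirms none give a value below 0.25.

0.25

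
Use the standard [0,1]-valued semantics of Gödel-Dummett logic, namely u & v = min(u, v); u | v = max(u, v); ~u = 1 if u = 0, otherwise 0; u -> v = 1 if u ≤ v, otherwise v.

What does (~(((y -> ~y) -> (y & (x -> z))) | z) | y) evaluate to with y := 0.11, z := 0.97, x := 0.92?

0.11

~y: Gödel ¬ of 0.11 = 0 (operand ≠ 0)
(y -> ~y): 0.11 > 0, so result = 0
(x -> z): 0.92 ≤ 0.97, so result = 1
(y & (x -> z)) = min(0.11, 1) = 0.11
((y -> ~y) -> (y & (x -> z))): 0 ≤ 0.11, so result = 1
(((y -> ~y) -> (y & (x -> z))) | z) = max(1, 0.97) = 1
~(((y -> ~y) -> (y & (x -> z))) | z): Gödel ¬ of 1 = 0 (operand ≠ 0)
(~(((y -> ~y) -> (y & (x -> z))) | z) | y) = max(0, 0.11) = 0.11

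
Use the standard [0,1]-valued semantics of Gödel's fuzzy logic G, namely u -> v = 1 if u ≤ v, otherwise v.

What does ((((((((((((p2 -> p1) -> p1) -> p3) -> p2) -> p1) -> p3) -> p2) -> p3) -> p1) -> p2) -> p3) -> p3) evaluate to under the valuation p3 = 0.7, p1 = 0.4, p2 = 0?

0.70

(p2 -> p1): 0 ≤ 0.4, so result = 1
((p2 -> p1) -> p1): 1 > 0.4, so result = 0.4
(((p2 -> p1) -> p1) -> p3): 0.4 ≤ 0.7, so result = 1
((((p2 -> p1) -> p1) -> p3) -> p2): 1 > 0, so result = 0
(((((p2 -> p1) -> p1) -> p3) -> p2) -> p1): 0 ≤ 0.4, so result = 1
((((((p2 -> p1) -> p1) -> p3) -> p2) -> p1) -> p3): 1 > 0.7, so result = 0.7
(((((((p2 -> p1) -> p1) -> p3) -> p2) -> p1) -> p3) -> p2): 0.7 > 0, so result = 0
((((((((p2 -> p1) -> p1) -> p3) -> p2) -> p1) -> p3) -> p2) -> p3): 0 ≤ 0.7, so result = 1
(((((((((p2 -> p1) -> p1) -> p3) -> p2) -> p1) -> p3) -> p2) -> p3) -> p1): 1 > 0.4, so result = 0.4
((((((((((p2 -> p1) -> p1) -> p3) -> p2) -> p1) -> p3) -> p2) -> p3) -> p1) -> p2): 0.4 > 0, so result = 0
(((((((((((p2 -> p1) -> p1) -> p3) -> p2) -> p1) -> p3) -> p2) -> p3) -> p1) -> p2) -> p3): 0 ≤ 0.7, so result = 1
((((((((((((p2 -> p1) -> p1) -> p3) -> p2) -> p1) -> p3) -> p2) -> p3) -> p1) -> p2) -> p3) -> p3): 1 > 0.7, so result = 0.7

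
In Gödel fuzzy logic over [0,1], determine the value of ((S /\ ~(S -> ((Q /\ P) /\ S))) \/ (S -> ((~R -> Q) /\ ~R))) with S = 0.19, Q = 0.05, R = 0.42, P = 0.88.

0.00

(Q /\ P) = min(0.05, 0.88) = 0.05
((Q /\ P) /\ S) = min(0.05, 0.19) = 0.05
(S -> ((Q /\ P) /\ S)): 0.19 > 0.05, so result = 0.05
~(S -> ((Q /\ P) /\ S)): Gödel ¬ of 0.05 = 0 (operand ≠ 0)
(S /\ ~(S -> ((Q /\ P) /\ S))) = min(0.19, 0) = 0
~R: Gödel ¬ of 0.42 = 0 (operand ≠ 0)
(~R -> Q): 0 ≤ 0.05, so result = 1
~R: Gödel ¬ of 0.42 = 0 (operand ≠ 0)
((~R -> Q) /\ ~R) = min(1, 0) = 0
(S -> ((~R -> Q) /\ ~R)): 0.19 > 0, so result = 0
((S /\ ~(S -> ((Q /\ P) /\ S))) \/ (S -> ((~R -> Q) /\ ~R))) = max(0, 0) = 0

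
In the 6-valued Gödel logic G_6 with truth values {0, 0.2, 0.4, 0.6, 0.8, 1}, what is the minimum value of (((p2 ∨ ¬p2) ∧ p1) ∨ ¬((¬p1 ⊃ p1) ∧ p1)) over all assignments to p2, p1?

0.20

The minimum is attained at p2 = 0, p1 = 0.2:
  ¬p2: Gödel ¬ of 0 = 1 (operand is 0)
  (p2 ∨ ¬p2) = max(0, 1) = 1
  ((p2 ∨ ¬p2) ∧ p1) = min(1, 0.2) = 0.2
  ¬p1: Gödel ¬ of 0.2 = 0 (operand ≠ 0)
  (¬p1 ⊃ p1): 0 ≤ 0.2, so result = 1
  ((¬p1 ⊃ p1) ∧ p1) = min(1, 0.2) = 0.2
  ¬((¬p1 ⊃ p1) ∧ p1): Gödel ¬ of 0.2 = 0 (operand ≠ 0)
  (((p2 ∨ ¬p2) ∧ p1) ∨ ¬((¬p1 ⊃ p1) ∧ p1)) = max(0.2, 0) = 0.2
Checking all 36 assignments confirms none give a value below 0.20.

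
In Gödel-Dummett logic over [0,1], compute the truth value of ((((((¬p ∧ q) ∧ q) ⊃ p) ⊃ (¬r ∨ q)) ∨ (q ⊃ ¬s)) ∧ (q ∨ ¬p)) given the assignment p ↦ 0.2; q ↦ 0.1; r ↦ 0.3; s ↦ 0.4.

0.10

¬p: Gödel ¬ of 0.2 = 0 (operand ≠ 0)
(¬p ∧ q) = min(0, 0.1) = 0
((¬p ∧ q) ∧ q) = min(0, 0.1) = 0
(((¬p ∧ q) ∧ q) ⊃ p): 0 ≤ 0.2, so result = 1
¬r: Gödel ¬ of 0.3 = 0 (operand ≠ 0)
(¬r ∨ q) = max(0, 0.1) = 0.1
((((¬p ∧ q) ∧ q) ⊃ p) ⊃ (¬r ∨ q)): 1 > 0.1, so result = 0.1
¬s: Gödel ¬ of 0.4 = 0 (operand ≠ 0)
(q ⊃ ¬s): 0.1 > 0, so result = 0
(((((¬p ∧ q) ∧ q) ⊃ p) ⊃ (¬r ∨ q)) ∨ (q ⊃ ¬s)) = max(0.1, 0) = 0.1
¬p: Gödel ¬ of 0.2 = 0 (operand ≠ 0)
(q ∨ ¬p) = max(0.1, 0) = 0.1
((((((¬p ∧ q) ∧ q) ⊃ p) ⊃ (¬r ∨ q)) ∨ (q ⊃ ¬s)) ∧ (q ∨ ¬p)) = min(0.1, 0.1) = 0.1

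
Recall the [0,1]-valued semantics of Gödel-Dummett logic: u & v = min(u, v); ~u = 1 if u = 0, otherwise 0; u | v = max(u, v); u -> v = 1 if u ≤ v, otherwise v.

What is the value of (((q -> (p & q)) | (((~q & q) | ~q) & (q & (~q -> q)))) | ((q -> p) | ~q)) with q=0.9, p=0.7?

(p & q) = min(0.7, 0.9) = 0.7
(q -> (p & q)): 0.9 > 0.7, so result = 0.7
~q: Gödel ¬ of 0.9 = 0 (operand ≠ 0)
(~q & q) = min(0, 0.9) = 0
~q: Gödel ¬ of 0.9 = 0 (operand ≠ 0)
((~q & q) | ~q) = max(0, 0) = 0
~q: Gödel ¬ of 0.9 = 0 (operand ≠ 0)
(~q -> q): 0 ≤ 0.9, so result = 1
(q & (~q -> q)) = min(0.9, 1) = 0.9
(((~q & q) | ~q) & (q & (~q -> q))) = min(0, 0.9) = 0
((q -> (p & q)) | (((~q & q) | ~q) & (q & (~q -> q)))) = max(0.7, 0) = 0.7
(q -> p): 0.9 > 0.7, so result = 0.7
~q: Gödel ¬ of 0.9 = 0 (operand ≠ 0)
((q -> p) | ~q) = max(0.7, 0) = 0.7
(((q -> (p & q)) | (((~q & q) | ~q) & (q & (~q -> q)))) | ((q -> p) | ~q)) = max(0.7, 0.7) = 0.7

0.70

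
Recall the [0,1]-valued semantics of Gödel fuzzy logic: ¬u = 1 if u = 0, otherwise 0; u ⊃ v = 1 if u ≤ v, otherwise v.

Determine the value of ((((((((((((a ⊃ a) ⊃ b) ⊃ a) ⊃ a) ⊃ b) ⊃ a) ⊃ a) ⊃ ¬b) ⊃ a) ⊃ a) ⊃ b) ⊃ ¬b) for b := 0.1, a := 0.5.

0.00

(a ⊃ a): 0.5 ≤ 0.5, so result = 1
((a ⊃ a) ⊃ b): 1 > 0.1, so result = 0.1
(((a ⊃ a) ⊃ b) ⊃ a): 0.1 ≤ 0.5, so result = 1
((((a ⊃ a) ⊃ b) ⊃ a) ⊃ a): 1 > 0.5, so result = 0.5
(((((a ⊃ a) ⊃ b) ⊃ a) ⊃ a) ⊃ b): 0.5 > 0.1, so result = 0.1
((((((a ⊃ a) ⊃ b) ⊃ a) ⊃ a) ⊃ b) ⊃ a): 0.1 ≤ 0.5, so result = 1
(((((((a ⊃ a) ⊃ b) ⊃ a) ⊃ a) ⊃ b) ⊃ a) ⊃ a): 1 > 0.5, so result = 0.5
¬b: Gödel ¬ of 0.1 = 0 (operand ≠ 0)
((((((((a ⊃ a) ⊃ b) ⊃ a) ⊃ a) ⊃ b) ⊃ a) ⊃ a) ⊃ ¬b): 0.5 > 0, so result = 0
(((((((((a ⊃ a) ⊃ b) ⊃ a) ⊃ a) ⊃ b) ⊃ a) ⊃ a) ⊃ ¬b) ⊃ a): 0 ≤ 0.5, so result = 1
((((((((((a ⊃ a) ⊃ b) ⊃ a) ⊃ a) ⊃ b) ⊃ a) ⊃ a) ⊃ ¬b) ⊃ a) ⊃ a): 1 > 0.5, so result = 0.5
(((((((((((a ⊃ a) ⊃ b) ⊃ a) ⊃ a) ⊃ b) ⊃ a) ⊃ a) ⊃ ¬b) ⊃ a) ⊃ a) ⊃ b): 0.5 > 0.1, so result = 0.1
¬b: Gödel ¬ of 0.1 = 0 (operand ≠ 0)
((((((((((((a ⊃ a) ⊃ b) ⊃ a) ⊃ a) ⊃ b) ⊃ a) ⊃ a) ⊃ ¬b) ⊃ a) ⊃ a) ⊃ b) ⊃ ¬b): 0.1 > 0, so result = 0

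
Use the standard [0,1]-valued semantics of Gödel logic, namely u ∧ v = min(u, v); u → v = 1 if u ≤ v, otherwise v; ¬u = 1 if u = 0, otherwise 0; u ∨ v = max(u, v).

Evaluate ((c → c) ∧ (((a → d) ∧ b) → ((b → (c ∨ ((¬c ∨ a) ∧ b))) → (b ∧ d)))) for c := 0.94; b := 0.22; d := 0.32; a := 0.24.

(c → c): 0.94 ≤ 0.94, so result = 1
(a → d): 0.24 ≤ 0.32, so result = 1
((a → d) ∧ b) = min(1, 0.22) = 0.22
¬c: Gödel ¬ of 0.94 = 0 (operand ≠ 0)
(¬c ∨ a) = max(0, 0.24) = 0.24
((¬c ∨ a) ∧ b) = min(0.24, 0.22) = 0.22
(c ∨ ((¬c ∨ a) ∧ b)) = max(0.94, 0.22) = 0.94
(b → (c ∨ ((¬c ∨ a) ∧ b))): 0.22 ≤ 0.94, so result = 1
(b ∧ d) = min(0.22, 0.32) = 0.22
((b → (c ∨ ((¬c ∨ a) ∧ b))) → (b ∧ d)): 1 > 0.22, so result = 0.22
(((a → d) ∧ b) → ((b → (c ∨ ((¬c ∨ a) ∧ b))) → (b ∧ d))): 0.22 ≤ 0.22, so result = 1
((c → c) ∧ (((a → d) ∧ b) → ((b → (c ∨ ((¬c ∨ a) ∧ b))) → (b ∧ d)))) = min(1, 1) = 1

1.00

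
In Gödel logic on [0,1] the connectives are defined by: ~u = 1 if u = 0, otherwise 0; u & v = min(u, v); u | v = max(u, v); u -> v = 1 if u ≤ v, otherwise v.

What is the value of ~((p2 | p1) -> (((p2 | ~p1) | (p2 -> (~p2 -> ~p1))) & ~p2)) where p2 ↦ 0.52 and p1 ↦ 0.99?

1.00

(p2 | p1) = max(0.52, 0.99) = 0.99
~p1: Gödel ¬ of 0.99 = 0 (operand ≠ 0)
(p2 | ~p1) = max(0.52, 0) = 0.52
~p2: Gödel ¬ of 0.52 = 0 (operand ≠ 0)
~p1: Gödel ¬ of 0.99 = 0 (operand ≠ 0)
(~p2 -> ~p1): 0 ≤ 0, so result = 1
(p2 -> (~p2 -> ~p1)): 0.52 ≤ 1, so result = 1
((p2 | ~p1) | (p2 -> (~p2 -> ~p1))) = max(0.52, 1) = 1
~p2: Gödel ¬ of 0.52 = 0 (operand ≠ 0)
(((p2 | ~p1) | (p2 -> (~p2 -> ~p1))) & ~p2) = min(1, 0) = 0
((p2 | p1) -> (((p2 | ~p1) | (p2 -> (~p2 -> ~p1))) & ~p2)): 0.99 > 0, so result = 0
~((p2 | p1) -> (((p2 | ~p1) | (p2 -> (~p2 -> ~p1))) & ~p2)): Gödel ¬ of 0 = 1 (operand is 0)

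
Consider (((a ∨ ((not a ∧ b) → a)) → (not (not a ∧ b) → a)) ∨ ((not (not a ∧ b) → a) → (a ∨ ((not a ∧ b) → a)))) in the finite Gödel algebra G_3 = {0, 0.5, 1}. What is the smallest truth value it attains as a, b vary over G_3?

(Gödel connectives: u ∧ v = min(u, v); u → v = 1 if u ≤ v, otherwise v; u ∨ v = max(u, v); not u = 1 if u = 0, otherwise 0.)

1.00

Every assignment gives 1. For instance at a = 0, b = 0:
  not a: Gödel ¬ of 0 = 1 (operand is 0)
  (not a ∧ b) = min(1, 0) = 0
  ((not a ∧ b) → a): 0 ≤ 0, so result = 1
  (a ∨ ((not a ∧ b) → a)) = max(0, 1) = 1
  not a: Gödel ¬ of 0 = 1 (operand is 0)
  (not a ∧ b) = min(1, 0) = 0
  not (not a ∧ b): Gödel ¬ of 0 = 1 (operand is 0)
  (not (not a ∧ b) → a): 1 > 0, so result = 0
  ((a ∨ ((not a ∧ b) → a)) → (not (not a ∧ b) → a)): 1 > 0, so result = 0
  not a: Gödel ¬ of 0 = 1 (operand is 0)
  (not a ∧ b) = min(1, 0) = 0
  not (not a ∧ b): Gödel ¬ of 0 = 1 (operand is 0)
  (not (not a ∧ b) → a): 1 > 0, so result = 0
  not a: Gödel ¬ of 0 = 1 (operand is 0)
  (not a ∧ b) = min(1, 0) = 0
  ((not a ∧ b) → a): 0 ≤ 0, so result = 1
  (a ∨ ((not a ∧ b) → a)) = max(0, 1) = 1
  ((not (not a ∧ b) → a) → (a ∨ ((not a ∧ b) → a))): 0 ≤ 1, so result = 1
  (((a ∨ ((not a ∧ b) → a)) → (not (not a ∧ b) → a)) ∨ ((not (not a ∧ b) → a) → (a ∨ ((not a ∧ b) → a)))) = max(0, 1) = 1
All 9 assignments give value 1 — the formula is a G_3-tautology.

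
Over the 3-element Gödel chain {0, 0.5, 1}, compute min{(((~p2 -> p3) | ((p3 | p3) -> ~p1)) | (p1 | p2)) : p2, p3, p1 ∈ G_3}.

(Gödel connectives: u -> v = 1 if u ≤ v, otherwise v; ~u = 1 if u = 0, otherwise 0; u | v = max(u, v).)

0.50

The minimum is attained at p2 = 0, p3 = 0.5, p1 = 0.5:
  ~p2: Gödel ¬ of 0 = 1 (operand is 0)
  (~p2 -> p3): 1 > 0.5, so result = 0.5
  (p3 | p3) = max(0.5, 0.5) = 0.5
  ~p1: Gödel ¬ of 0.5 = 0 (operand ≠ 0)
  ((p3 | p3) -> ~p1): 0.5 > 0, so result = 0
  ((~p2 -> p3) | ((p3 | p3) -> ~p1)) = max(0.5, 0) = 0.5
  (p1 | p2) = max(0.5, 0) = 0.5
  (((~p2 -> p3) | ((p3 | p3) -> ~p1)) | (p1 | p2)) = max(0.5, 0.5) = 0.5
Checking all 27 assignments confirms none give a value below 0.50.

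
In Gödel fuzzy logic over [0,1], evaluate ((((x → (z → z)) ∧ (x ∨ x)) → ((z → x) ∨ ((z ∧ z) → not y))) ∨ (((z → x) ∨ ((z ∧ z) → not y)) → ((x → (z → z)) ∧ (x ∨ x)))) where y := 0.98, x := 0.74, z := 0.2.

(z → z): 0.2 ≤ 0.2, so result = 1
(x → (z → z)): 0.74 ≤ 1, so result = 1
(x ∨ x) = max(0.74, 0.74) = 0.74
((x → (z → z)) ∧ (x ∨ x)) = min(1, 0.74) = 0.74
(z → x): 0.2 ≤ 0.74, so result = 1
(z ∧ z) = min(0.2, 0.2) = 0.2
not y: Gödel ¬ of 0.98 = 0 (operand ≠ 0)
((z ∧ z) → not y): 0.2 > 0, so result = 0
((z → x) ∨ ((z ∧ z) → not y)) = max(1, 0) = 1
(((x → (z → z)) ∧ (x ∨ x)) → ((z → x) ∨ ((z ∧ z) → not y))): 0.74 ≤ 1, so result = 1
(z → x): 0.2 ≤ 0.74, so result = 1
(z ∧ z) = min(0.2, 0.2) = 0.2
not y: Gödel ¬ of 0.98 = 0 (operand ≠ 0)
((z ∧ z) → not y): 0.2 > 0, so result = 0
((z → x) ∨ ((z ∧ z) → not y)) = max(1, 0) = 1
(z → z): 0.2 ≤ 0.2, so result = 1
(x → (z → z)): 0.74 ≤ 1, so result = 1
(x ∨ x) = max(0.74, 0.74) = 0.74
((x → (z → z)) ∧ (x ∨ x)) = min(1, 0.74) = 0.74
(((z → x) ∨ ((z ∧ z) → not y)) → ((x → (z → z)) ∧ (x ∨ x))): 1 > 0.74, so result = 0.74
((((x → (z → z)) ∧ (x ∨ x)) → ((z → x) ∨ ((z ∧ z) → not y))) ∨ (((z → x) ∨ ((z ∧ z) → not y)) → ((x → (z → z)) ∧ (x ∨ x)))) = max(1, 0.74) = 1

1.00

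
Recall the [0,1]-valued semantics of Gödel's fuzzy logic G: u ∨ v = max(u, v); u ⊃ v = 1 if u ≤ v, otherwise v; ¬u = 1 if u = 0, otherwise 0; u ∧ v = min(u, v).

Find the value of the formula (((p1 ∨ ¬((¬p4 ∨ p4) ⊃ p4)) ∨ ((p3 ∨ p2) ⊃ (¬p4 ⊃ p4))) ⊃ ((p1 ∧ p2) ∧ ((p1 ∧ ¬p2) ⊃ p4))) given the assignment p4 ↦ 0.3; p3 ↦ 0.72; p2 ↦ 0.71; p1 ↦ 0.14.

0.14

¬p4: Gödel ¬ of 0.3 = 0 (operand ≠ 0)
(¬p4 ∨ p4) = max(0, 0.3) = 0.3
((¬p4 ∨ p4) ⊃ p4): 0.3 ≤ 0.3, so result = 1
¬((¬p4 ∨ p4) ⊃ p4): Gödel ¬ of 1 = 0 (operand ≠ 0)
(p1 ∨ ¬((¬p4 ∨ p4) ⊃ p4)) = max(0.14, 0) = 0.14
(p3 ∨ p2) = max(0.72, 0.71) = 0.72
¬p4: Gödel ¬ of 0.3 = 0 (operand ≠ 0)
(¬p4 ⊃ p4): 0 ≤ 0.3, so result = 1
((p3 ∨ p2) ⊃ (¬p4 ⊃ p4)): 0.72 ≤ 1, so result = 1
((p1 ∨ ¬((¬p4 ∨ p4) ⊃ p4)) ∨ ((p3 ∨ p2) ⊃ (¬p4 ⊃ p4))) = max(0.14, 1) = 1
(p1 ∧ p2) = min(0.14, 0.71) = 0.14
¬p2: Gödel ¬ of 0.71 = 0 (operand ≠ 0)
(p1 ∧ ¬p2) = min(0.14, 0) = 0
((p1 ∧ ¬p2) ⊃ p4): 0 ≤ 0.3, so result = 1
((p1 ∧ p2) ∧ ((p1 ∧ ¬p2) ⊃ p4)) = min(0.14, 1) = 0.14
(((p1 ∨ ¬((¬p4 ∨ p4) ⊃ p4)) ∨ ((p3 ∨ p2) ⊃ (¬p4 ⊃ p4))) ⊃ ((p1 ∧ p2) ∧ ((p1 ∧ ¬p2) ⊃ p4))): 1 > 0.14, so result = 0.14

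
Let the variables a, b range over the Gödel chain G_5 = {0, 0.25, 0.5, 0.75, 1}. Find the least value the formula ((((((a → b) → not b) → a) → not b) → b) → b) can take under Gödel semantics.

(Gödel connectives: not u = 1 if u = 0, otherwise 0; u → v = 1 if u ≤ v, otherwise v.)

The minimum is attained at a = 0, b = 0.25:
  (a → b): 0 ≤ 0.25, so result = 1
  not b: Gödel ¬ of 0.25 = 0 (operand ≠ 0)
  ((a → b) → not b): 1 > 0, so result = 0
  (((a → b) → not b) → a): 0 ≤ 0, so result = 1
  not b: Gödel ¬ of 0.25 = 0 (operand ≠ 0)
  ((((a → b) → not b) → a) → not b): 1 > 0, so result = 0
  (((((a → b) → not b) → a) → not b) → b): 0 ≤ 0.25, so result = 1
  ((((((a → b) → not b) → a) → not b) → b) → b): 1 > 0.25, so result = 0.25
Checking all 25 assignments confirms none give a value below 0.25.

0.25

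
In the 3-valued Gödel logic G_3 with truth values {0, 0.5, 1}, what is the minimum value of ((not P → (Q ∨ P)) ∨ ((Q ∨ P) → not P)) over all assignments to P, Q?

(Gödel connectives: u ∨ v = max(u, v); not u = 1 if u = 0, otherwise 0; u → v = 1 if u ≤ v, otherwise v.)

Every assignment gives 1. For instance at P = 0, Q = 0:
  not P: Gödel ¬ of 0 = 1 (operand is 0)
  (Q ∨ P) = max(0, 0) = 0
  (not P → (Q ∨ P)): 1 > 0, so result = 0
  (Q ∨ P) = max(0, 0) = 0
  not P: Gödel ¬ of 0 = 1 (operand is 0)
  ((Q ∨ P) → not P): 0 ≤ 1, so result = 1
  ((not P → (Q ∨ P)) ∨ ((Q ∨ P) → not P)) = max(0, 1) = 1
All 9 assignments give value 1 — the formula is a G_3-tautology.

1.00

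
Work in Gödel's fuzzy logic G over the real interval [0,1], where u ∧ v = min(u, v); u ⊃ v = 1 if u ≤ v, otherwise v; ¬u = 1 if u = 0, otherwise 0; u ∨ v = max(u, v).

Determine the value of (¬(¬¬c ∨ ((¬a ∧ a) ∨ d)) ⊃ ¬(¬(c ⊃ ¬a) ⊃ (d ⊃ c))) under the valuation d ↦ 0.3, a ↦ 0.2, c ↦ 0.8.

¬c: Gödel ¬ of 0.8 = 0 (operand ≠ 0)
¬¬c: Gödel ¬ of 0 = 1 (operand is 0)
¬a: Gödel ¬ of 0.2 = 0 (operand ≠ 0)
(¬a ∧ a) = min(0, 0.2) = 0
((¬a ∧ a) ∨ d) = max(0, 0.3) = 0.3
(¬¬c ∨ ((¬a ∧ a) ∨ d)) = max(1, 0.3) = 1
¬(¬¬c ∨ ((¬a ∧ a) ∨ d)): Gödel ¬ of 1 = 0 (operand ≠ 0)
¬a: Gödel ¬ of 0.2 = 0 (operand ≠ 0)
(c ⊃ ¬a): 0.8 > 0, so result = 0
¬(c ⊃ ¬a): Gödel ¬ of 0 = 1 (operand is 0)
(d ⊃ c): 0.3 ≤ 0.8, so result = 1
(¬(c ⊃ ¬a) ⊃ (d ⊃ c)): 1 ≤ 1, so result = 1
¬(¬(c ⊃ ¬a) ⊃ (d ⊃ c)): Gödel ¬ of 1 = 0 (operand ≠ 0)
(¬(¬¬c ∨ ((¬a ∧ a) ∨ d)) ⊃ ¬(¬(c ⊃ ¬a) ⊃ (d ⊃ c))): 0 ≤ 0, so result = 1

1.00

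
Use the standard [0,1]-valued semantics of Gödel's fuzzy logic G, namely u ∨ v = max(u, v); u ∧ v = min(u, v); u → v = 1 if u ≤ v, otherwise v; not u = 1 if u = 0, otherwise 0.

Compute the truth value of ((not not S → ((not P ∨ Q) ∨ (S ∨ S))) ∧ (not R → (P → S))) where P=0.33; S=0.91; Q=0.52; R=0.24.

not S: Gödel ¬ of 0.91 = 0 (operand ≠ 0)
not not S: Gödel ¬ of 0 = 1 (operand is 0)
not P: Gödel ¬ of 0.33 = 0 (operand ≠ 0)
(not P ∨ Q) = max(0, 0.52) = 0.52
(S ∨ S) = max(0.91, 0.91) = 0.91
((not P ∨ Q) ∨ (S ∨ S)) = max(0.52, 0.91) = 0.91
(not not S → ((not P ∨ Q) ∨ (S ∨ S))): 1 > 0.91, so result = 0.91
not R: Gödel ¬ of 0.24 = 0 (operand ≠ 0)
(P → S): 0.33 ≤ 0.91, so result = 1
(not R → (P → S)): 0 ≤ 1, so result = 1
((not not S → ((not P ∨ Q) ∨ (S ∨ S))) ∧ (not R → (P → S))) = min(0.91, 1) = 0.91

0.91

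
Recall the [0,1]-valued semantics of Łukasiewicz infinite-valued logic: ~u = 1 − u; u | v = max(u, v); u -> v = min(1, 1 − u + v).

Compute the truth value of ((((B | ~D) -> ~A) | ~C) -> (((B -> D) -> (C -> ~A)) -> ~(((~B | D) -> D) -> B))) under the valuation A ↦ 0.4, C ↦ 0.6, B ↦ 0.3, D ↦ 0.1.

~D: Łukasiewicz ¬ gives 1 − 0.1 = 0.9
(B | ~D) = max(0.3, 0.9) = 0.9
~A: Łukasiewicz ¬ gives 1 − 0.4 = 0.6
((B | ~D) -> ~A): min(1, 1 − 0.9 + 0.6) = 0.7
~C: Łukasiewicz ¬ gives 1 − 0.6 = 0.4
(((B | ~D) -> ~A) | ~C) = max(0.7, 0.4) = 0.7
(B -> D): min(1, 1 − 0.3 + 0.1) = 0.8
~A: Łukasiewicz ¬ gives 1 − 0.4 = 0.6
(C -> ~A): min(1, 1 − 0.6 + 0.6) = 1
((B -> D) -> (C -> ~A)): min(1, 1 − 0.8 + 1) = 1
~B: Łukasiewicz ¬ gives 1 − 0.3 = 0.7
(~B | D) = max(0.7, 0.1) = 0.7
((~B | D) -> D): min(1, 1 − 0.7 + 0.1) = 0.4
(((~B | D) -> D) -> B): min(1, 1 − 0.4 + 0.3) = 0.9
~(((~B | D) -> D) -> B): Łukasiewicz ¬ gives 1 − 0.9 = 0.1
(((B -> D) -> (C -> ~A)) -> ~(((~B | D) -> D) -> B)): min(1, 1 − 1 + 0.1) = 0.1
((((B | ~D) -> ~A) | ~C) -> (((B -> D) -> (C -> ~A)) -> ~(((~B | D) -> D) -> B))): min(1, 1 − 0.7 + 0.1) = 0.4

0.40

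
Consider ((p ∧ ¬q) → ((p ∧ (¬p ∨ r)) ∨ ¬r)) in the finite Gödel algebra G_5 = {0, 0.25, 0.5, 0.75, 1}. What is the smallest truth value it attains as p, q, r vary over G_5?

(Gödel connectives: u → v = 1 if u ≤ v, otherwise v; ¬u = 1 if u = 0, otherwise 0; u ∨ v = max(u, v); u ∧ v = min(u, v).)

The minimum is attained at p = 0.5, q = 0, r = 0.25:
  ¬q: Gödel ¬ of 0 = 1 (operand is 0)
  (p ∧ ¬q) = min(0.5, 1) = 0.5
  ¬p: Gödel ¬ of 0.5 = 0 (operand ≠ 0)
  (¬p ∨ r) = max(0, 0.25) = 0.25
  (p ∧ (¬p ∨ r)) = min(0.5, 0.25) = 0.25
  ¬r: Gödel ¬ of 0.25 = 0 (operand ≠ 0)
  ((p ∧ (¬p ∨ r)) ∨ ¬r) = max(0.25, 0) = 0.25
  ((p ∧ ¬q) → ((p ∧ (¬p ∨ r)) ∨ ¬r)): 0.5 > 0.25, so result = 0.25
Checking all 125 assignments confirms none give a value below 0.25.

0.25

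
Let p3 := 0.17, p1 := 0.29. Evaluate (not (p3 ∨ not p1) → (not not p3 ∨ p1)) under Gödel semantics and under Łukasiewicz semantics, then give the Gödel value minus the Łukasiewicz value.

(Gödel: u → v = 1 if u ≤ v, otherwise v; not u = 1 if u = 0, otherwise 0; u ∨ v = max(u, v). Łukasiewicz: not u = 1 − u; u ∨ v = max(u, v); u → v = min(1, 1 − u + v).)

0.00

Gödel evaluation:
  not p1: Gödel ¬ of 0.29 = 0 (operand ≠ 0)
  (p3 ∨ not p1) = max(0.17, 0) = 0.17
  not (p3 ∨ not p1): Gödel ¬ of 0.17 = 0 (operand ≠ 0)
  not p3: Gödel ¬ of 0.17 = 0 (operand ≠ 0)
  not not p3: Gödel ¬ of 0 = 1 (operand is 0)
  (not not p3 ∨ p1) = max(1, 0.29) = 1
  (not (p3 ∨ not p1) → (not not p3 ∨ p1)): 0 ≤ 1, so result = 1
  Gödel value = 1
Łukasiewicz evaluation:
  not p1: Łukasiewicz ¬ gives 1 − 0.29 = 0.71
  (p3 ∨ not p1) = max(0.17, 0.71) = 0.71
  not (p3 ∨ not p1): Łukasiewicz ¬ gives 1 − 0.71 = 0.29
  not p3: Łukasiewicz ¬ gives 1 − 0.17 = 0.83
  not not p3: Łukasiewicz ¬ gives 1 − 0.83 = 0.17
  (not not p3 ∨ p1) = max(0.17, 0.29) = 0.29
  (not (p3 ∨ not p1) → (not not p3 ∨ p1)): min(1, 1 − 0.29 + 0.29) = 1
  Łukasiewicz value = 1
Difference: 1 − 1 = 0.00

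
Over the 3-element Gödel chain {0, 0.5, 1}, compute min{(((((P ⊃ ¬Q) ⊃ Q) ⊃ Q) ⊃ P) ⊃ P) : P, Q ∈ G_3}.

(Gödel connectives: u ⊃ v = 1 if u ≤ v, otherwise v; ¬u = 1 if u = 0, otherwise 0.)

0.50

The minimum is attained at P = 0.5, Q = 0.5:
  ¬Q: Gödel ¬ of 0.5 = 0 (operand ≠ 0)
  (P ⊃ ¬Q): 0.5 > 0, so result = 0
  ((P ⊃ ¬Q) ⊃ Q): 0 ≤ 0.5, so result = 1
  (((P ⊃ ¬Q) ⊃ Q) ⊃ Q): 1 > 0.5, so result = 0.5
  ((((P ⊃ ¬Q) ⊃ Q) ⊃ Q) ⊃ P): 0.5 ≤ 0.5, so result = 1
  (((((P ⊃ ¬Q) ⊃ Q) ⊃ Q) ⊃ P) ⊃ P): 1 > 0.5, so result = 0.5
Checking all 9 assignments confirms none give a value below 0.50.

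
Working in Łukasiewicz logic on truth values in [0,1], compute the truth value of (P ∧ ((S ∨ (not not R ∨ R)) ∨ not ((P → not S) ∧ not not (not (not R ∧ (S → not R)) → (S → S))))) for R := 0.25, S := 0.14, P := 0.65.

0.25

not R: Łukasiewicz ¬ gives 1 − 0.25 = 0.75
not not R: Łukasiewicz ¬ gives 1 − 0.75 = 0.25
(not not R ∨ R) = max(0.25, 0.25) = 0.25
(S ∨ (not not R ∨ R)) = max(0.14, 0.25) = 0.25
not S: Łukasiewicz ¬ gives 1 − 0.14 = 0.86
(P → not S): min(1, 1 − 0.65 + 0.86) = 1
not R: Łukasiewicz ¬ gives 1 − 0.25 = 0.75
not R: Łukasiewicz ¬ gives 1 − 0.25 = 0.75
(S → not R): min(1, 1 − 0.14 + 0.75) = 1
(not R ∧ (S → not R)) = min(0.75, 1) = 0.75
not (not R ∧ (S → not R)): Łukasiewicz ¬ gives 1 − 0.75 = 0.25
(S → S): min(1, 1 − 0.14 + 0.14) = 1
(not (not R ∧ (S → not R)) → (S → S)): min(1, 1 − 0.25 + 1) = 1
not (not (not R ∧ (S → not R)) → (S → S)): Łukasiewicz ¬ gives 1 − 1 = 0
not not (not (not R ∧ (S → not R)) → (S → S)): Łukasiewicz ¬ gives 1 − 0 = 1
((P → not S) ∧ not not (not (not R ∧ (S → not R)) → (S → S))) = min(1, 1) = 1
not ((P → not S) ∧ not not (not (not R ∧ (S → not R)) → (S → S))): Łukasiewicz ¬ gives 1 − 1 = 0
((S ∨ (not not R ∨ R)) ∨ not ((P → not S) ∧ not not (not (not R ∧ (S → not R)) → (S → S)))) = max(0.25, 0) = 0.25
(P ∧ ((S ∨ (not not R ∨ R)) ∨ not ((P → not S) ∧ not not (not (not R ∧ (S → not R)) → (S → S))))) = min(0.65, 0.25) = 0.25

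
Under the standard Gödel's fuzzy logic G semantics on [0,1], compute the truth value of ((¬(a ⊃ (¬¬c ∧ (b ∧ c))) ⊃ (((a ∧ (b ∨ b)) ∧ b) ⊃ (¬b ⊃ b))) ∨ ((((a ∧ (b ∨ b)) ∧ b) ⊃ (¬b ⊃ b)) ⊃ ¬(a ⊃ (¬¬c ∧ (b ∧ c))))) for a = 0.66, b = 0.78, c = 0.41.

¬c: Gödel ¬ of 0.41 = 0 (operand ≠ 0)
¬¬c: Gödel ¬ of 0 = 1 (operand is 0)
(b ∧ c) = min(0.78, 0.41) = 0.41
(¬¬c ∧ (b ∧ c)) = min(1, 0.41) = 0.41
(a ⊃ (¬¬c ∧ (b ∧ c))): 0.66 > 0.41, so result = 0.41
¬(a ⊃ (¬¬c ∧ (b ∧ c))): Gödel ¬ of 0.41 = 0 (operand ≠ 0)
(b ∨ b) = max(0.78, 0.78) = 0.78
(a ∧ (b ∨ b)) = min(0.66, 0.78) = 0.66
((a ∧ (b ∨ b)) ∧ b) = min(0.66, 0.78) = 0.66
¬b: Gödel ¬ of 0.78 = 0 (operand ≠ 0)
(¬b ⊃ b): 0 ≤ 0.78, so result = 1
(((a ∧ (b ∨ b)) ∧ b) ⊃ (¬b ⊃ b)): 0.66 ≤ 1, so result = 1
(¬(a ⊃ (¬¬c ∧ (b ∧ c))) ⊃ (((a ∧ (b ∨ b)) ∧ b) ⊃ (¬b ⊃ b))): 0 ≤ 1, so result = 1
(b ∨ b) = max(0.78, 0.78) = 0.78
(a ∧ (b ∨ b)) = min(0.66, 0.78) = 0.66
((a ∧ (b ∨ b)) ∧ b) = min(0.66, 0.78) = 0.66
¬b: Gödel ¬ of 0.78 = 0 (operand ≠ 0)
(¬b ⊃ b): 0 ≤ 0.78, so result = 1
(((a ∧ (b ∨ b)) ∧ b) ⊃ (¬b ⊃ b)): 0.66 ≤ 1, so result = 1
¬c: Gödel ¬ of 0.41 = 0 (operand ≠ 0)
¬¬c: Gödel ¬ of 0 = 1 (operand is 0)
(b ∧ c) = min(0.78, 0.41) = 0.41
(¬¬c ∧ (b ∧ c)) = min(1, 0.41) = 0.41
(a ⊃ (¬¬c ∧ (b ∧ c))): 0.66 > 0.41, so result = 0.41
¬(a ⊃ (¬¬c ∧ (b ∧ c))): Gödel ¬ of 0.41 = 0 (operand ≠ 0)
((((a ∧ (b ∨ b)) ∧ b) ⊃ (¬b ⊃ b)) ⊃ ¬(a ⊃ (¬¬c ∧ (b ∧ c)))): 1 > 0, so result = 0
((¬(a ⊃ (¬¬c ∧ (b ∧ c))) ⊃ (((a ∧ (b ∨ b)) ∧ b) ⊃ (¬b ⊃ b))) ∨ ((((a ∧ (b ∨ b)) ∧ b) ⊃ (¬b ⊃ b)) ⊃ ¬(a ⊃ (¬¬c ∧ (b ∧ c))))) = max(1, 0) = 1

1.00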